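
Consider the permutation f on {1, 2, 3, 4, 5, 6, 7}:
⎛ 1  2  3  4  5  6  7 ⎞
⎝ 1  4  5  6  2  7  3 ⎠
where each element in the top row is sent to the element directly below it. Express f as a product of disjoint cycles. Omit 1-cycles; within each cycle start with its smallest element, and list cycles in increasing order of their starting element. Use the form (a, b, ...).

Iterating f from 2 gives 2 → 4 → 6 → 7 → 3 → 5 → 2; that is the 6-cycle (2, 4, 6, 7, 3, 5).
Continuing from each remaining unvisited element yields (2, 4, 6, 7, 3, 5).

(2, 4, 6, 7, 3, 5)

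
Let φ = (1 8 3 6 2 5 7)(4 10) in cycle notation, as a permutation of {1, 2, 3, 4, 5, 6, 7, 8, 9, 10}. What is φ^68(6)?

6 lies in the 7-cycle (1 8 3 6 2 5 7).
On a 7-cycle, φ^7 is the identity, so φ^68 = φ^5 there (68 ≡ 5 mod 7).
Advancing 5 steps from 6: 6 → 2 → 5 → 7 → 1 → 8.

8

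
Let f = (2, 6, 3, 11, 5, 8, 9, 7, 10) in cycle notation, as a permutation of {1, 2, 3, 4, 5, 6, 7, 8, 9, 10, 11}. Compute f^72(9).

9

9 lies in the 9-cycle (2, 6, 3, 11, 5, 8, 9, 7, 10).
Powers repeat with period 9 on this cycle, and 72 mod 9 = 0, so f^72(9) = f^0(9).
So f^72(9) = 9.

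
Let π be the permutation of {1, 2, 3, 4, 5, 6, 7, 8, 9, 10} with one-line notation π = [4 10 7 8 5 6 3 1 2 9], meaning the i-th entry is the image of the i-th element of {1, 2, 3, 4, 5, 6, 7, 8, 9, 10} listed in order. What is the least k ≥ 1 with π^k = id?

6

Writing π as disjoint cycles, the cycle lengths are 3, 3, 2, 1, 1.
Since disjoint cycles commute, ord(π) = lcm(3, 3, 2) = 6.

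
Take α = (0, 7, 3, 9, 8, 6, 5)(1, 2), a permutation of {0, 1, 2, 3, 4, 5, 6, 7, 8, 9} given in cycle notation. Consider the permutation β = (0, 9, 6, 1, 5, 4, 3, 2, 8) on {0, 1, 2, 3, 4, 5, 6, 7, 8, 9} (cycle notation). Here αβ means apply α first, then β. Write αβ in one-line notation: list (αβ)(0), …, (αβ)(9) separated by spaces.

For each element, apply α then β: 0 → 7 → 7; 1 → 2 → 8; 2 → 1 → 5; 3 → 9 → 6; 4 → 4 → 3; 5 → 0 → 9; 6 → 5 → 4; 7 → 3 → 2; 8 → 6 → 1; 9 → 8 → 0.
So αβ in one-line form is 7 8 5 6 3 9 4 2 1 0.

7 8 5 6 3 9 4 2 1 0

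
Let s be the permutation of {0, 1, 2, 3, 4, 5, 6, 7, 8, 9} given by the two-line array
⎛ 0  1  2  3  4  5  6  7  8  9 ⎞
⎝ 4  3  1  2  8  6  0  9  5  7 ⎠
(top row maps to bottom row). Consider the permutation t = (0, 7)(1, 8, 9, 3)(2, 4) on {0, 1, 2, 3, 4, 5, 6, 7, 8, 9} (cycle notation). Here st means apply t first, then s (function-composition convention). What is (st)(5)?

t(5) = 5, then s(5) = 6; composing gives (st)(5) = 6.

6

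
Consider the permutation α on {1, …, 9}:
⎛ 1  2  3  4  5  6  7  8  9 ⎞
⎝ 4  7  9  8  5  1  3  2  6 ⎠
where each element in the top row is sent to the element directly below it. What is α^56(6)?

Tracing 6 → 1 → … returns to 6 after 8 steps, so 6 lies in an 8-cycle (1, 4, 8, 2, 7, 3, 9, 6).
Since the cycle has length 8, α^56 acts on it the same as α^0 (56 mod 8 = 0).
So α^56(6) = 6.

6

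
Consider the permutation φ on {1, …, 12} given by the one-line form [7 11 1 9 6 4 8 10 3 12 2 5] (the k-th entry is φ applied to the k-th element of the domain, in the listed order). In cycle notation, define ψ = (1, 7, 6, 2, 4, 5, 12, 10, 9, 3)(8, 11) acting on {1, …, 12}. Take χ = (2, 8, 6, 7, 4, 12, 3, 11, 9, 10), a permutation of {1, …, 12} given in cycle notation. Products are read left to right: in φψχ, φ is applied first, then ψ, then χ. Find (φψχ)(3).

4

Apply the permutations in order: φ(3) = 1, then ψ(1) = 7, then χ(7) = 4. So (φψχ)(3) = 4.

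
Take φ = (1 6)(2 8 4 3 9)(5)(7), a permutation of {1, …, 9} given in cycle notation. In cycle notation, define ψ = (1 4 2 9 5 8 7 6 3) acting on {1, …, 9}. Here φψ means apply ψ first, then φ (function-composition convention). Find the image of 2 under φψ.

2

First apply ψ: ψ(2) = 9, then φ(9) = 2. Thus (φψ)(2) = 2.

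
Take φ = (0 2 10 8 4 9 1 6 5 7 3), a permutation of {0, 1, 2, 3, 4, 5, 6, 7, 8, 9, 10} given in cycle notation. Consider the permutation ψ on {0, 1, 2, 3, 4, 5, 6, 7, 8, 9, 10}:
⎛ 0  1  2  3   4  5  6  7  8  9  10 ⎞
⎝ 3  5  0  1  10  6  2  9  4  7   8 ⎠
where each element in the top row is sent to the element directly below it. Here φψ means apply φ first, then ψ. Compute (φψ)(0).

φ(0) = 2, then ψ(2) = 0; composing gives (φψ)(0) = 0.

0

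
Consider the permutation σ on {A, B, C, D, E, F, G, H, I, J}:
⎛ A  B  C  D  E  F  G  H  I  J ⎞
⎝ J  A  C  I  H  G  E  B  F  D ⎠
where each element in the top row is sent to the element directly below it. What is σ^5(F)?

A

Tracing F → G → … returns to F after 9 steps, so F lies in a 9-cycle (A, J, D, I, F, G, E, H, B).
Stepping 5 places around the cycle: F → G → E → H → B → A.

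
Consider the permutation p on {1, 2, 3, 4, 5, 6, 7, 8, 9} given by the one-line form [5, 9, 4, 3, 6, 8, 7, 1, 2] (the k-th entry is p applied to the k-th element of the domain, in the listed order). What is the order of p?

4

Writing p as disjoint cycles, the cycle lengths are 4, 2, 2, 1.
Since disjoint cycles commute, ord(p) = lcm(4, 2, 2) = 4.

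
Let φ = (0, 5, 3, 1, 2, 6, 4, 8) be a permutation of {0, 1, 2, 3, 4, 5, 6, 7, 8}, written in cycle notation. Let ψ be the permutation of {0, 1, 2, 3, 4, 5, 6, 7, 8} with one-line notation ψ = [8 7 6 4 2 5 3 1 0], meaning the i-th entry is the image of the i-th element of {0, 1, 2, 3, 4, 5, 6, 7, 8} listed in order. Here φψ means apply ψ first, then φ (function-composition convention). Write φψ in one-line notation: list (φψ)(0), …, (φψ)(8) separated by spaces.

0 7 4 8 6 3 1 2 5

(φψ)(x) = φ(ψ(x)). Computing each image: φ(ψ(0)) = φ(8) = 0, φ(ψ(1)) = φ(7) = 7, φ(ψ(2)) = φ(6) = 4, φ(ψ(3)) = φ(4) = 8, φ(ψ(4)) = φ(2) = 6, φ(ψ(5)) = φ(5) = 3, φ(ψ(6)) = φ(3) = 1, φ(ψ(7)) = φ(1) = 2, φ(ψ(8)) = φ(0) = 5.
Hence φψ = [0 7 4 8 6 3 1 2 5].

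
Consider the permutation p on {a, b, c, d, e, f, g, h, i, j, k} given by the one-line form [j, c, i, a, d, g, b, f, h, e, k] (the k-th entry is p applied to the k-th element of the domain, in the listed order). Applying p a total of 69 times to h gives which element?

Tracing h → f → … returns to h after 6 steps, so h lies in a 6-cycle (b, c, i, h, f, g).
Since the cycle has length 6, p^69 acts on it the same as p^3 (69 mod 6 = 3).
Advancing 3 steps from h: h → f → g → b.

b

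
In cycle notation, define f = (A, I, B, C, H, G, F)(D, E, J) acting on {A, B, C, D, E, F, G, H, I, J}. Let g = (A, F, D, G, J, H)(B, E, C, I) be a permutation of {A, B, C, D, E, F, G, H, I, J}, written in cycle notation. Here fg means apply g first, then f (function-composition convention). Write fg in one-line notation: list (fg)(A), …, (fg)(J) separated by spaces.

A J B F H E D I C G

For each element, apply g then f: A → F → A; B → E → J; C → I → B; D → G → F; E → C → H; F → D → E; G → J → D; H → A → I; I → B → C; J → H → G.
So fg in one-line form is A J B F H E D I C G.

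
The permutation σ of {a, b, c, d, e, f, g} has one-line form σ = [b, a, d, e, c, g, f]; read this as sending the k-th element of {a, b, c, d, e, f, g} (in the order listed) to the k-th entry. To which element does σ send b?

a

b is element number 2 of the domain, and entry number 2 of the one-line form is a, so σ(b) = a.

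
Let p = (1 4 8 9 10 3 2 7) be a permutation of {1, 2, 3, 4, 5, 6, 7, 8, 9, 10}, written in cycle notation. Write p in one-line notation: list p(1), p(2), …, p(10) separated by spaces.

4 7 2 8 5 6 1 9 10 3

Each element maps to the next entry in its cycle (wrapping to the front): 1→4, 2→7, 3→2, 4→8, 5→5, 6→6, 7→1, 8→9, 9→10, 10→3.
So the one-line form is 4 7 2 8 5 6 1 9 10 3.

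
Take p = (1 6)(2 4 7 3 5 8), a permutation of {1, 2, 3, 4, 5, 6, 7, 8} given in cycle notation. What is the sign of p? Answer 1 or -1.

The cycle lengths are 6, 2.
A cycle of length ℓ contributes ℓ−1 transpositions, so p is a product of 5 + 1 = 6 transpositions — even.

1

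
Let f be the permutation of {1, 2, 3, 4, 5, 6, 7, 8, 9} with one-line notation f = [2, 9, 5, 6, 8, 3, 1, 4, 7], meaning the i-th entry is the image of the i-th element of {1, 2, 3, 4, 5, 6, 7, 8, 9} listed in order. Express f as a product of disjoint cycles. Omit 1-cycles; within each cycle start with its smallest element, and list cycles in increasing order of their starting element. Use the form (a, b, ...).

(1, 2, 9, 7)(3, 5, 8, 4, 6)

Start at 1 and follow images: 1 → 2 → 9 → 7 → 1, giving the cycle (1, 2, 9, 7).
Continuing from each remaining unvisited element yields (1, 2, 9, 7)(3, 5, 8, 4, 6).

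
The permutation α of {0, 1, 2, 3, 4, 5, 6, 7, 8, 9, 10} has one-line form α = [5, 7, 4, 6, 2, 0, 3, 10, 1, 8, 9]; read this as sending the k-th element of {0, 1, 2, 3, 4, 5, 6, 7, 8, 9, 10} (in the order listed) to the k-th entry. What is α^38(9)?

Tracing 9 → 8 → … returns to 9 after 5 steps, so 9 lies in a 5-cycle (1 7 10 9 8).
Since the cycle has length 5, α^38 acts on it the same as α^3 (38 mod 5 = 3).
Stepping 3 places around the cycle: 9 → 8 → 1 → 7.

7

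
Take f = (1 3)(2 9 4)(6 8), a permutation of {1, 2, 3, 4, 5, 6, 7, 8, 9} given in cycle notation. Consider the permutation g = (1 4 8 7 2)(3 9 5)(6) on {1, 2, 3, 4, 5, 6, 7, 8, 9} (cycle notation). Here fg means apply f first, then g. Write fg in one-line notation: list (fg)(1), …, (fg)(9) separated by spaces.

(fg)(x) = g(f(x)). Computing each image: g(f(1)) = g(3) = 9, g(f(2)) = g(9) = 5, g(f(3)) = g(1) = 4, g(f(4)) = g(2) = 1, g(f(5)) = g(5) = 3, g(f(6)) = g(8) = 7, g(f(7)) = g(7) = 2, g(f(8)) = g(6) = 6, g(f(9)) = g(4) = 8.
Hence fg = [9 5 4 1 3 7 2 6 8].

9 5 4 1 3 7 2 6 8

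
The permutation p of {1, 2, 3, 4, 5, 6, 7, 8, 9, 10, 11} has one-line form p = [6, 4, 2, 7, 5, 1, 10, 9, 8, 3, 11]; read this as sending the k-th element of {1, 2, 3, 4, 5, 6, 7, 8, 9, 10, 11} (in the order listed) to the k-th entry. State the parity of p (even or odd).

even

In disjoint-cycle form the cycle lengths are 5, 2, 2, 1, 1.
A cycle is odd iff its length is even; p has 2 even-length cycles, so sgn(p) = (−1)^2 and p is even.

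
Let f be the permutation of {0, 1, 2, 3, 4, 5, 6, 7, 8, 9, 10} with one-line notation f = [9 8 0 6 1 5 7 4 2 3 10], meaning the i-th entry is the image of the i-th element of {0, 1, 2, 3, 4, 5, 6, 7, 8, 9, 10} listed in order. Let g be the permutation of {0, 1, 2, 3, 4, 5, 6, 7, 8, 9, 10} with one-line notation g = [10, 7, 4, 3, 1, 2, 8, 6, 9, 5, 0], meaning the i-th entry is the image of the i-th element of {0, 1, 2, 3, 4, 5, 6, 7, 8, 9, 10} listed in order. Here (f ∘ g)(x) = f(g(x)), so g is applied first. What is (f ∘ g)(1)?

(f ∘ g)(1) = f(g(1)). g(1) = 7, then f(7) = 4. So (f ∘ g)(1) = 4.

4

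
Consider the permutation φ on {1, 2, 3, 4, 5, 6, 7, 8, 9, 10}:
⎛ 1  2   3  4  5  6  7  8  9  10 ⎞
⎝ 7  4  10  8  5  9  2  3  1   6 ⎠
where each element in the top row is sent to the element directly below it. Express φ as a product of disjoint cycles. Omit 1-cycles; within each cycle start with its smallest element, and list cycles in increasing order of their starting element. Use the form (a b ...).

Start at 1 and follow images: 1 → 7 → 2 → 4 → 8 → 3 → 10 → 6 → 9 → 1, giving the cycle (1 7 2 4 8 3 10 6 9).
Repeating from the next unused element and collecting all non-trivial cycles gives (1 7 2 4 8 3 10 6 9).

(1 7 2 4 8 3 10 6 9)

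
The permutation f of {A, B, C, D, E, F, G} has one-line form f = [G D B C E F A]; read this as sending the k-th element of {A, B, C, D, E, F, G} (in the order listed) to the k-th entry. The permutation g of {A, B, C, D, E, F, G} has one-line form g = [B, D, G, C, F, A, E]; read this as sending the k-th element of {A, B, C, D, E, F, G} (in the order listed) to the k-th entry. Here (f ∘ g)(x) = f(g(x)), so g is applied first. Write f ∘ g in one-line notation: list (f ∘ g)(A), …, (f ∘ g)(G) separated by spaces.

(f ∘ g)(x) = f(g(x)). Computing each image: f(g(A)) = f(B) = D, f(g(B)) = f(D) = C, f(g(C)) = f(G) = A, f(g(D)) = f(C) = B, f(g(E)) = f(F) = F, f(g(F)) = f(A) = G, f(g(G)) = f(E) = E.
Hence f ∘ g = [D C A B F G E].

D C A B F G E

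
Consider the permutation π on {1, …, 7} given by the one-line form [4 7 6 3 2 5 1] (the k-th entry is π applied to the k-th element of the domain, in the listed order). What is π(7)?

1

7 is element number 7 of the domain, and entry number 7 of the one-line form is 1, so π(7) = 1.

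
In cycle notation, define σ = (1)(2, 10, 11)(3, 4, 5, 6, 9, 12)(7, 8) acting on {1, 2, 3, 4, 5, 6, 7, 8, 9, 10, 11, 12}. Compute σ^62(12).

12 lies in the 6-cycle (3, 4, 5, 6, 9, 12).
Since the cycle has length 6, σ^62 acts on it the same as σ^2 (62 mod 6 = 2).
Stepping 2 places around the cycle: 12 → 3 → 4.

4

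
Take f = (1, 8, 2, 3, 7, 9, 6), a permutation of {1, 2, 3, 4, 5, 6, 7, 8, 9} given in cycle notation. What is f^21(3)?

3

3 lies in the 7-cycle (1, 8, 2, 3, 7, 9, 6).
On a 7-cycle, f^7 is the identity, so f^21 = f^0 there (21 ≡ 0 mod 7).
So f^21(3) = 3.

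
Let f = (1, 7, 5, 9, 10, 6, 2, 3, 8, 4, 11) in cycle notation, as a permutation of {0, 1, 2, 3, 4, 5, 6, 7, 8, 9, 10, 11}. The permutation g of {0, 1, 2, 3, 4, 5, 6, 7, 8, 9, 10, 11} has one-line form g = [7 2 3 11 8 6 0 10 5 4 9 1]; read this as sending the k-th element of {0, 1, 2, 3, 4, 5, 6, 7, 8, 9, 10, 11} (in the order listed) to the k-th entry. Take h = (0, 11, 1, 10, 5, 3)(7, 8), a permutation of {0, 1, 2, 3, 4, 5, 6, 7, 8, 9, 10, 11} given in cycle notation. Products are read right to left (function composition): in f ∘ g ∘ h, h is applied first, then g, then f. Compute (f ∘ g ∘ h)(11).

3

(f ∘ g ∘ h)(11) = f(g(h(11))). h(11) = 1, then g(1) = 2, then f(2) = 3, so the result is 3.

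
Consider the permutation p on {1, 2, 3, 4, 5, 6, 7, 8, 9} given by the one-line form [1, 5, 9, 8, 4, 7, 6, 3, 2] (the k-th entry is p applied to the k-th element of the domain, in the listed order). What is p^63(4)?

Tracing 4 → 8 → … returns to 4 after 6 steps, so 4 lies in a 6-cycle (2 5 4 8 3 9).
Powers repeat with period 6 on this cycle, and 63 mod 6 = 3, so p^63(4) = p^3(4).
Stepping 3 places around the cycle: 4 → 8 → 3 → 9.

9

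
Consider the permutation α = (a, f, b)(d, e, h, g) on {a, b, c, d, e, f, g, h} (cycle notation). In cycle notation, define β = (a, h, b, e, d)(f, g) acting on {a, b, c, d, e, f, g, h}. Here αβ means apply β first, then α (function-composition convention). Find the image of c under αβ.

c

(αβ)(c) = α(β(c)). β(c) = c, then α(c) = c. So (αβ)(c) = c.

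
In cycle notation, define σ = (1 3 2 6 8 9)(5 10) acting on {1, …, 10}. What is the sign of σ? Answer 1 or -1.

The cycle lengths are 6, 2, 1, 1.
A cycle is odd iff its length is even; σ has 2 even-length cycles, so sgn(σ) = (−1)^2 and σ is even.

1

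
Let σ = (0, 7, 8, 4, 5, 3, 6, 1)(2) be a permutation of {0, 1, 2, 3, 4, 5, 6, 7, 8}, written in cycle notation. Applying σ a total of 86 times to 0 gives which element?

0 lies in the 8-cycle (0, 7, 8, 4, 5, 3, 6, 1).
On an 8-cycle, σ^8 is the identity, so σ^86 = σ^6 there (86 ≡ 6 mod 8).
Stepping 6 places around the cycle: 0 → 7 → 8 → 4 → 5 → 3 → 6.

6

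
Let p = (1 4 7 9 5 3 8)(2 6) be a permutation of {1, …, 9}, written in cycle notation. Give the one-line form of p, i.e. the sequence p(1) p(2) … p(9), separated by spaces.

4 6 8 7 3 2 9 1 5

Reading each image from the cycles: 1↦4, 2↦6, 3↦8, 4↦7, 5↦3, 6↦2, 7↦9, 8↦1, 9↦5.
So the one-line form is 4 6 8 7 3 2 9 1 5.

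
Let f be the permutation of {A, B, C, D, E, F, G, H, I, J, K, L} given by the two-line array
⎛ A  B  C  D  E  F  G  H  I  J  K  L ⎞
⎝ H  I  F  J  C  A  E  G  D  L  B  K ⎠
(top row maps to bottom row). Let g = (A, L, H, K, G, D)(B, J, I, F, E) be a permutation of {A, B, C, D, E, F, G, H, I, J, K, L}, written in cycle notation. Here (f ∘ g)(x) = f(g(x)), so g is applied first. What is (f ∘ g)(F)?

First apply g: g(F) = E, then f(E) = C. Thus (f ∘ g)(F) = C.

C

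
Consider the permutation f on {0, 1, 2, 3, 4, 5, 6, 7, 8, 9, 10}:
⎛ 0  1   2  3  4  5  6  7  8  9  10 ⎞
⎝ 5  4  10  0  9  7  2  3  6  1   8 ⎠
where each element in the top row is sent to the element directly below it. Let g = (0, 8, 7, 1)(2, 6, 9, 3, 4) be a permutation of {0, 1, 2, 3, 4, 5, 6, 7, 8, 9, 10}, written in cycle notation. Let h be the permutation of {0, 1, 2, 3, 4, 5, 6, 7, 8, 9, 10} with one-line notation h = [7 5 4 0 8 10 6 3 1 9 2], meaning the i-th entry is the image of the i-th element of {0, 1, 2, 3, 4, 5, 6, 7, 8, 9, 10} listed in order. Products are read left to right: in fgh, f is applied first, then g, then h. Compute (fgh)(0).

10

(fgh)(0) = h(g(f(0))). f(0) = 5, then g(5) = 5, then h(5) = 10, so the result is 10.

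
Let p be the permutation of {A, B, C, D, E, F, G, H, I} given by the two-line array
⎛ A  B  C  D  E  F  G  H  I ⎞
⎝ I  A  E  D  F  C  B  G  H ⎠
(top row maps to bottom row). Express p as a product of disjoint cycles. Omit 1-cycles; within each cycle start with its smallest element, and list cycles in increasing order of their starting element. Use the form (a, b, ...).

From A: A → I → H → G → B → A, closing the cycle (A, I, H, G, B).
Repeating from the next unused element and collecting all non-trivial cycles gives (A, I, H, G, B)(C, E, F).

(A, I, H, G, B)(C, E, F)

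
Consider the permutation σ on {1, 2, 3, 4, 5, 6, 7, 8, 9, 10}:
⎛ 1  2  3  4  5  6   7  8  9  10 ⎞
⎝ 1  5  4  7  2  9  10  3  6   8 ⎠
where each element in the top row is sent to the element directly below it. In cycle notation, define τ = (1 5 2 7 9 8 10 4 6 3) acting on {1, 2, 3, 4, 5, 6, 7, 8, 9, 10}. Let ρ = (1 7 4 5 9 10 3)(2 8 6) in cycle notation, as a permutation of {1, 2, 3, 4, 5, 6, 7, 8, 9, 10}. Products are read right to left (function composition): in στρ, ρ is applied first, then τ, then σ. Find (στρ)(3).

Chase 3: ρ(3) = 1; τ(1) = 5; σ(5) = 2. Hence (στρ)(3) = 2.

2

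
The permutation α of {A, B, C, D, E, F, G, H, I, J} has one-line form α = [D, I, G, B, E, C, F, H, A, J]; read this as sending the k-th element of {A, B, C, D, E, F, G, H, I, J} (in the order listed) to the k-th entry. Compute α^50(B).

A

Tracing B → I → … returns to B after 4 steps, so B lies in a 4-cycle (A, D, B, I).
Powers repeat with period 4 on this cycle, and 50 mod 4 = 2, so α^50(B) = α^2(B).
Stepping 2 places around the cycle: B → I → A.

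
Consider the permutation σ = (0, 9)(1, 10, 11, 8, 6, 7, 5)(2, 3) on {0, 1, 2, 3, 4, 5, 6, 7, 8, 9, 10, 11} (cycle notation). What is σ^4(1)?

6

1 lies in the 7-cycle (1, 10, 11, 8, 6, 7, 5).
Advancing 4 steps from 1: 1 → 10 → 11 → 8 → 6.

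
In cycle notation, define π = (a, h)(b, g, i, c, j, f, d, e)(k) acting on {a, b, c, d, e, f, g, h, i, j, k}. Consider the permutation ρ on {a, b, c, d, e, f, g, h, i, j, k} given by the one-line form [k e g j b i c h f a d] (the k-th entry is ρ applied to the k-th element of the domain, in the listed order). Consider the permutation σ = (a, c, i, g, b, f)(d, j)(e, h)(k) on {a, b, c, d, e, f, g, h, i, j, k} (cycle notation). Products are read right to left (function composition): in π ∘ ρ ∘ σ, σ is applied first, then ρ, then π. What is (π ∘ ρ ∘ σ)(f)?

k

Apply the permutations in order: σ(f) = a, then ρ(a) = k, then π(k) = k. So (π ∘ ρ ∘ σ)(f) = k.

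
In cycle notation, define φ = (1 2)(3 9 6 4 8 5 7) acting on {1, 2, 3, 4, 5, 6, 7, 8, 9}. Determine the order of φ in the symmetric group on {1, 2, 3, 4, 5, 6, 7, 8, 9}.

The disjoint cycles have lengths 7, 2.
The order of φ is the least common multiple of its cycle lengths: lcm(7, 2) = 14.

14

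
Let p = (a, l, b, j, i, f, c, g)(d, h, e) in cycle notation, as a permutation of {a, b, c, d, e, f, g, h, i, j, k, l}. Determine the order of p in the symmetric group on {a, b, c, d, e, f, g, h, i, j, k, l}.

24

The disjoint cycles have lengths 8, 3, 1.
The order is lcm(8, 3) = 24.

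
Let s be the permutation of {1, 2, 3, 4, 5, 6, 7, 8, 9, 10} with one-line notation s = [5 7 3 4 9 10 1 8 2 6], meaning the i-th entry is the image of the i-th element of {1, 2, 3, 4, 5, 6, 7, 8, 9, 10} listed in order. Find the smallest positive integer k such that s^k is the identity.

10

Decomposing into disjoint cycles gives cycle lengths 5, 2, 1, 1, 1.
The order is lcm(5, 2) = 10.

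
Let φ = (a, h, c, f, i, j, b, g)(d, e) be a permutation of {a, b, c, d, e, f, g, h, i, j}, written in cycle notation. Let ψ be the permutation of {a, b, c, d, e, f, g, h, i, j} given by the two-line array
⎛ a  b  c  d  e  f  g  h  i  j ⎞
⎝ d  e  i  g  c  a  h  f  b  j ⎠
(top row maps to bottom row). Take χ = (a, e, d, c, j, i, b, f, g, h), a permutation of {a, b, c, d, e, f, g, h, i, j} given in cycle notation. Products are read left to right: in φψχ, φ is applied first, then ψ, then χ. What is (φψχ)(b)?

a

Apply the permutations in order: φ(b) = g, then ψ(g) = h, then χ(h) = a. So (φψχ)(b) = a.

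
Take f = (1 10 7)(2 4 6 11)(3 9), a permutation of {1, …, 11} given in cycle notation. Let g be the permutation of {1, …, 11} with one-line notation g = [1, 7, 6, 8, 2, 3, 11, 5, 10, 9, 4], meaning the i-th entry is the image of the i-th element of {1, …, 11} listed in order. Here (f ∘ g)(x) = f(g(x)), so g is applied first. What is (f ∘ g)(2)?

First apply g: g(2) = 7, then f(7) = 1. Thus (f ∘ g)(2) = 1.

1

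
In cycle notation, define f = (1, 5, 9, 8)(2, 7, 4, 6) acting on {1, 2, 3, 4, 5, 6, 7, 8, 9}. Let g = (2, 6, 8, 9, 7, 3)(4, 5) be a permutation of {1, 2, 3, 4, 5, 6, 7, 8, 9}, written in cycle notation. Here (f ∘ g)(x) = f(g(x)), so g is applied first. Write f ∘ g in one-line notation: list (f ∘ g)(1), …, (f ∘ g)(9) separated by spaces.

(f ∘ g)(x) = f(g(x)). Computing each image: f(g(1)) = f(1) = 5, f(g(2)) = f(6) = 2, f(g(3)) = f(2) = 7, f(g(4)) = f(5) = 9, f(g(5)) = f(4) = 6, f(g(6)) = f(8) = 1, f(g(7)) = f(3) = 3, f(g(8)) = f(9) = 8, f(g(9)) = f(7) = 4.
Hence f ∘ g = [5 2 7 9 6 1 3 8 4].

5 2 7 9 6 1 3 8 4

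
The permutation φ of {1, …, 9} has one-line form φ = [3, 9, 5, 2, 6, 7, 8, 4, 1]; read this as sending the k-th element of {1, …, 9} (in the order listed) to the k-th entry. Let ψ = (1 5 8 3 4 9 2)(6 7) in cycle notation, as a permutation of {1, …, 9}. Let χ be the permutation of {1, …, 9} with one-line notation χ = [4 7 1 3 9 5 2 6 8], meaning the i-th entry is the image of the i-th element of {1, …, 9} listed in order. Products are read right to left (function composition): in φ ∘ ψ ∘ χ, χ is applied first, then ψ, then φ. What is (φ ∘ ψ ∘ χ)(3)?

Chase 3: χ(3) = 1; ψ(1) = 5; φ(5) = 6. Hence (φ ∘ ψ ∘ χ)(3) = 6.

6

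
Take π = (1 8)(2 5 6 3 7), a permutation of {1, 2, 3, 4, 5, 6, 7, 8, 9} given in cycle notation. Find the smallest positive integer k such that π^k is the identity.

10

The disjoint cycles have lengths 5, 2, 1, 1.
Since disjoint cycles commute, ord(π) = lcm(5, 2) = 10.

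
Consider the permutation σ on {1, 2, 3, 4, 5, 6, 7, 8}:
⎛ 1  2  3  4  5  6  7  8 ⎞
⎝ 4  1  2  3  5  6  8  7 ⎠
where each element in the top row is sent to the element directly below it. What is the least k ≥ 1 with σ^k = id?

4

Writing σ as disjoint cycles, the cycle lengths are 4, 2, 1, 1.
Since disjoint cycles commute, ord(σ) = lcm(4, 2) = 4.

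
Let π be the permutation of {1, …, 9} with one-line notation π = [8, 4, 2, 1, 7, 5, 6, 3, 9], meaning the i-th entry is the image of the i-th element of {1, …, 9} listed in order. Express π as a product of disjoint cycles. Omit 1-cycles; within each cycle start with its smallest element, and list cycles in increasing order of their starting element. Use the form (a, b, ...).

(1, 8, 3, 2, 4)(5, 7, 6)

Iterating π from 1 gives 1 → 8 → 3 → 2 → 4 → 1; that is the 5-cycle (1, 8, 3, 2, 4).
Repeating from the next unused element and collecting all non-trivial cycles gives (1, 8, 3, 2, 4)(5, 7, 6).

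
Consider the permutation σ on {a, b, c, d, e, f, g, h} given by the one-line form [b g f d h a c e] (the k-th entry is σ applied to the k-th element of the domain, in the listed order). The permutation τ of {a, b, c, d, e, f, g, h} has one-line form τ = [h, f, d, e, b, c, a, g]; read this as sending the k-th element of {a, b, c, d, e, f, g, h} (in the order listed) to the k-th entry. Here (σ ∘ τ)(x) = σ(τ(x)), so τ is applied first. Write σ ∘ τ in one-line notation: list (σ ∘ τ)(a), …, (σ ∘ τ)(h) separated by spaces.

e a d h g f b c

For each element, apply τ then σ: a → h → e; b → f → a; c → d → d; d → e → h; e → b → g; f → c → f; g → a → b; h → g → c.
Collecting the images, σ ∘ τ = [e a d h g f b c].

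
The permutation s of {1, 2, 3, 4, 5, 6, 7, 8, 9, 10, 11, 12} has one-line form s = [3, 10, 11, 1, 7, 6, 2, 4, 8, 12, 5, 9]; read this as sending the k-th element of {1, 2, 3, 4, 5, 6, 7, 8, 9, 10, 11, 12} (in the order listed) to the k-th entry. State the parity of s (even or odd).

In disjoint-cycle form the cycle lengths are 11, 1.
A cycle of length ℓ contributes ℓ−1 transpositions, so s is a product of 10 transpositions — even.

even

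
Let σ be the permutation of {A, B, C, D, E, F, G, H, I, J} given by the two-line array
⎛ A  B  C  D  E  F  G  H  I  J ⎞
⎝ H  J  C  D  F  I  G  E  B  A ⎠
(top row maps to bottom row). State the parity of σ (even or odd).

In disjoint-cycle form the cycle lengths are 7, 1, 1, 1.
A cycle of length ℓ contributes ℓ−1 transpositions, so σ is a product of 6 transpositions — even.

even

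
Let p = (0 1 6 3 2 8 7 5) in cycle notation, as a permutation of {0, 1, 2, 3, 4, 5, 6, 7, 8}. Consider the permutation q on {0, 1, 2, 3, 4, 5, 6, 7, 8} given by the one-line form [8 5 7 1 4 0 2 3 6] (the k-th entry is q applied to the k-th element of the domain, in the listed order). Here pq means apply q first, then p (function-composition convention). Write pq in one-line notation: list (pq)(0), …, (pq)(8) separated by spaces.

Chase each element through q then p: 0 → 8 → 7; 1 → 5 → 0; 2 → 7 → 5; 3 → 1 → 6; 4 → 4 → 4; 5 → 0 → 1; 6 → 2 → 8; 7 → 3 → 2; 8 → 6 → 3.
Collecting the images, pq = [7 0 5 6 4 1 8 2 3].

7 0 5 6 4 1 8 2 3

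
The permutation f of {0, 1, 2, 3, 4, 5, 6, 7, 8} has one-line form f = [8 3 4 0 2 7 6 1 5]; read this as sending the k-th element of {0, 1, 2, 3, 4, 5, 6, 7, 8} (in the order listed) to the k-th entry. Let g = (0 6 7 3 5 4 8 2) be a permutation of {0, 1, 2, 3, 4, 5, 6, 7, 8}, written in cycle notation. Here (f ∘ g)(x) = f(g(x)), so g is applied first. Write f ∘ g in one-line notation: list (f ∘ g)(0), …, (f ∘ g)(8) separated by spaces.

6 3 8 7 5 2 1 0 4

For each element, apply g then f: 0 → 6 → 6; 1 → 1 → 3; 2 → 0 → 8; 3 → 5 → 7; 4 → 8 → 5; 5 → 4 → 2; 6 → 7 → 1; 7 → 3 → 0; 8 → 2 → 4.
So f ∘ g in one-line form is 6 3 8 7 5 2 1 0 4.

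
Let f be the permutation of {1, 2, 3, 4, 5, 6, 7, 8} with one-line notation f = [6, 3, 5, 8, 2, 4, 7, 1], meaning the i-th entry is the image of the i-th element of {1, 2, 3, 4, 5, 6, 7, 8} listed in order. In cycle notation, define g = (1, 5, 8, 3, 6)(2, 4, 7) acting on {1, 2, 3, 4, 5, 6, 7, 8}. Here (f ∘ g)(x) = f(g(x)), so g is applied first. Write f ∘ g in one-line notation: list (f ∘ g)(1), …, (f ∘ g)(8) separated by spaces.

(f ∘ g)(x) = f(g(x)). Computing each image: f(g(1)) = f(5) = 2, f(g(2)) = f(4) = 8, f(g(3)) = f(6) = 4, f(g(4)) = f(7) = 7, f(g(5)) = f(8) = 1, f(g(6)) = f(1) = 6, f(g(7)) = f(2) = 3, f(g(8)) = f(3) = 5.
Hence f ∘ g = [2 8 4 7 1 6 3 5].

2 8 4 7 1 6 3 5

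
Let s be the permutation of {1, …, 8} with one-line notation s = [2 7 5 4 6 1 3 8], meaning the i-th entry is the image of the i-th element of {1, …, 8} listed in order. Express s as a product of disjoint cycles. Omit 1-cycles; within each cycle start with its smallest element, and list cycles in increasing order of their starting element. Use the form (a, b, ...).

From 1: 1 → 2 → 7 → 3 → 5 → 6 → 1, closing the cycle (1, 2, 7, 3, 5, 6).
Continuing from each remaining unvisited element yields (1, 2, 7, 3, 5, 6).

(1, 2, 7, 3, 5, 6)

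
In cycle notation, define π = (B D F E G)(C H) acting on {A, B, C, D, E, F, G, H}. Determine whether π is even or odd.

odd

The cycle lengths are 5, 2, 1.
A cycle is odd iff its length is even; π has 1 even-length cycle, so sgn(π) = (−1)^1 and π is odd.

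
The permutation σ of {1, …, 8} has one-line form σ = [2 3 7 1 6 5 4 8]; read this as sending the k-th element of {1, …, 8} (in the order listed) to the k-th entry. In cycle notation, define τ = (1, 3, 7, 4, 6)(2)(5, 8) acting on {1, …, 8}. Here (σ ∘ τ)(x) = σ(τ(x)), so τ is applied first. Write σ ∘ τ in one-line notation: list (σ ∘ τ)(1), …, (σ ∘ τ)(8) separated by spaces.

Chase each element through τ then σ: 1 → 3 → 7; 2 → 2 → 3; 3 → 7 → 4; 4 → 6 → 5; 5 → 8 → 8; 6 → 1 → 2; 7 → 4 → 1; 8 → 5 → 6.
So σ ∘ τ in one-line form is 7 3 4 5 8 2 1 6.

7 3 4 5 8 2 1 6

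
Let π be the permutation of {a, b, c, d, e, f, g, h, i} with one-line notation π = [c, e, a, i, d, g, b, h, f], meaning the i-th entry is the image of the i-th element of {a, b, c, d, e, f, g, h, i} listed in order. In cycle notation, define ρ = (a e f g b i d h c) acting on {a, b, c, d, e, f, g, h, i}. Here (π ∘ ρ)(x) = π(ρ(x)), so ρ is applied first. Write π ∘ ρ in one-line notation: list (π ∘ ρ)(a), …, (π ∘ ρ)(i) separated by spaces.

d f c h g b e a i

(π ∘ ρ)(x) = π(ρ(x)). Computing each image: π(ρ(a)) = π(e) = d, π(ρ(b)) = π(i) = f, π(ρ(c)) = π(a) = c, π(ρ(d)) = π(h) = h, π(ρ(e)) = π(f) = g, π(ρ(f)) = π(g) = b, π(ρ(g)) = π(b) = e, π(ρ(h)) = π(c) = a, π(ρ(i)) = π(d) = i.
Hence π ∘ ρ = [d f c h g b e a i].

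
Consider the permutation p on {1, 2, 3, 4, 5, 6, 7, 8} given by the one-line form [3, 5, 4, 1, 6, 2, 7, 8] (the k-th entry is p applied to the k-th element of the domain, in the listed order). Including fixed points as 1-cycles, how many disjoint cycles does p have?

The cycle decomposition is (1, 3, 4)(2, 5, 6)(7)(8), which has 4 cycles (counting 1-cycles).

4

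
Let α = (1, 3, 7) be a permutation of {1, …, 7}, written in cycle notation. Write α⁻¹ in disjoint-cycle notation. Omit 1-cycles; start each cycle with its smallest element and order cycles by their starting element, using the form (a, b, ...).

Inverting a permutation written in cycle notation just reverses the order within every cycle.
Reversing each cycle of α and rotating so the smallest element leads gives (1, 7, 3).

(1, 7, 3)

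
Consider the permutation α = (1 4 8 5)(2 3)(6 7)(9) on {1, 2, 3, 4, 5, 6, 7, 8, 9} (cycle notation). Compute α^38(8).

8 lies in the 4-cycle (1 4 8 5).
Since the cycle has length 4, α^38 acts on it the same as α^2 (38 mod 4 = 2).
Advancing 2 steps from 8: 8 → 5 → 1.

1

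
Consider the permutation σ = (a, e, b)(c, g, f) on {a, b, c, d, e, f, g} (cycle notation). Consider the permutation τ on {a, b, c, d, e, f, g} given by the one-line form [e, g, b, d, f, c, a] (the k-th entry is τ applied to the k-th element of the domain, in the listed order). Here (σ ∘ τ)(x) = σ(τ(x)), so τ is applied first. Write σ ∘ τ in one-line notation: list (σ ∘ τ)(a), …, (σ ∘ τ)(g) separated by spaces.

Chase each element through τ then σ: a → e → b; b → g → f; c → b → a; d → d → d; e → f → c; f → c → g; g → a → e.
Collecting the images, σ ∘ τ = [b f a d c g e].

b f a d c g e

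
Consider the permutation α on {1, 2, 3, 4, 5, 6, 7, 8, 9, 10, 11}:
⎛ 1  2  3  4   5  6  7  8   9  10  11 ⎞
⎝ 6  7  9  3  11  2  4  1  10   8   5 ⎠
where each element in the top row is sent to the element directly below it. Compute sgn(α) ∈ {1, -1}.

-1

In disjoint-cycle form the cycle lengths are 9, 2.
A cycle is odd iff its length is even; α has 1 even-length cycle, so sgn(α) = (−1)^1 and α is odd.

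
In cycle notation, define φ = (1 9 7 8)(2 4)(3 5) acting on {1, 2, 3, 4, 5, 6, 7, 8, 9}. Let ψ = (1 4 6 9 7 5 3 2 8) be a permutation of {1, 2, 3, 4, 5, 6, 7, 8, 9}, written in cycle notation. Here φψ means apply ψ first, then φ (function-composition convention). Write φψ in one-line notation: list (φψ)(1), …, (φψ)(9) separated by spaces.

2 1 4 6 5 7 3 9 8

(φψ)(x) = φ(ψ(x)). Computing each image: φ(ψ(1)) = φ(4) = 2, φ(ψ(2)) = φ(8) = 1, φ(ψ(3)) = φ(2) = 4, φ(ψ(4)) = φ(6) = 6, φ(ψ(5)) = φ(3) = 5, φ(ψ(6)) = φ(9) = 7, φ(ψ(7)) = φ(5) = 3, φ(ψ(8)) = φ(1) = 9, φ(ψ(9)) = φ(7) = 8.
Hence φψ = [2 1 4 6 5 7 3 9 8].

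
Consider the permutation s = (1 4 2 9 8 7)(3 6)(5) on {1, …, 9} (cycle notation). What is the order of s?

6

The cycle type of s is (6, 2, 1).
The order of s is the least common multiple of its cycle lengths: lcm(6, 2) = 6.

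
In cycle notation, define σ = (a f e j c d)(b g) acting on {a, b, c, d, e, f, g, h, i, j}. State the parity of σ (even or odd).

The cycle lengths are 6, 2, 1, 1.
A cycle is odd iff its length is even; σ has 2 even-length cycles, so sgn(σ) = (−1)^2 and σ is even.

even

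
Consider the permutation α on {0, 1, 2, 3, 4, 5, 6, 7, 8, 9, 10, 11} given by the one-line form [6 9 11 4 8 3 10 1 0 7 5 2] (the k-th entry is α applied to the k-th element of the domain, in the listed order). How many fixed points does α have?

No element satisfies α(x) = x, so there are 0 fixed points.

0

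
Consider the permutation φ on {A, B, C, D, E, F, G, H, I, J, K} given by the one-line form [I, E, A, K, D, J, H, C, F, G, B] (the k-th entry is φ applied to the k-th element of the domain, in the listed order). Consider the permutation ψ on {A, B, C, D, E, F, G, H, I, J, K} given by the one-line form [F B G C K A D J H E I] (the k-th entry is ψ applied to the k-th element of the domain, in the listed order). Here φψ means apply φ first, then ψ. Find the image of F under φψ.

E

φ(F) = J, then ψ(J) = E; composing gives (φψ)(F) = E.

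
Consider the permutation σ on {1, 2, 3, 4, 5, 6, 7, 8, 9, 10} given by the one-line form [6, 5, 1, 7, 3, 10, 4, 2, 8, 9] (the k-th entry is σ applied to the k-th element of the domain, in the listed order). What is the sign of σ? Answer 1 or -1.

1

In disjoint-cycle form the cycle lengths are 8, 2.
A cycle of length ℓ contributes ℓ−1 transpositions, so σ is a product of 7 + 1 = 8 transpositions — even.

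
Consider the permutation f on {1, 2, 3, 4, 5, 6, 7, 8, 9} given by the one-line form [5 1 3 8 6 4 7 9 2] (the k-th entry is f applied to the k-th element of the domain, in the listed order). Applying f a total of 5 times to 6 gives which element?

1

Tracing 6 → 4 → … returns to 6 after 7 steps, so 6 lies in a 7-cycle (1 5 6 4 8 9 2).
Advancing 5 steps from 6: 6 → 4 → 8 → 9 → 2 → 1.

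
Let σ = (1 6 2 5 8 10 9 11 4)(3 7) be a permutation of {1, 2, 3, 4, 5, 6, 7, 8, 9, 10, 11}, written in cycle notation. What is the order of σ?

18

The cycle type of σ is (9, 2).
Since disjoint cycles commute, ord(σ) = lcm(9, 2) = 18.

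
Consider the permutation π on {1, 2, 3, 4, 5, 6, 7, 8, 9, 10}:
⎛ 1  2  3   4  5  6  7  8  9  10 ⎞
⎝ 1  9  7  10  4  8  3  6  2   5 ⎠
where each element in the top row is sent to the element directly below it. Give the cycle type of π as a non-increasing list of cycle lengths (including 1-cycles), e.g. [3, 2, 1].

The disjoint cycles are (1)(2 9)(3 7)(4 10 5)(6 8), with lengths 3, 2, 2, 2, 1 in non-increasing order.

[3, 2, 2, 2, 1]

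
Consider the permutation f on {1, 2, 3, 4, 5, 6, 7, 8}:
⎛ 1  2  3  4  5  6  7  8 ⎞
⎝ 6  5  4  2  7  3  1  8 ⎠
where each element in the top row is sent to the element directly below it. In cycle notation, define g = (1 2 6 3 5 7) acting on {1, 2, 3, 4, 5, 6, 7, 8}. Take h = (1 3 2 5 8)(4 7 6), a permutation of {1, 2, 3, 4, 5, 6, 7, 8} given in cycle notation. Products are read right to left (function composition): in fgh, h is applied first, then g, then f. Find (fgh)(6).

Apply the permutations in order: h(6) = 4, then g(4) = 4, then f(4) = 2. So (fgh)(6) = 2.

2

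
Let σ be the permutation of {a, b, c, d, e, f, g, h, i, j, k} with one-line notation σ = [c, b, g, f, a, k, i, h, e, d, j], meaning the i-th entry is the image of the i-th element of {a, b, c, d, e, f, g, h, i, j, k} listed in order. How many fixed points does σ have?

The fixed points (elements with σ(x) = x) are {b, h}, so there are 2.

2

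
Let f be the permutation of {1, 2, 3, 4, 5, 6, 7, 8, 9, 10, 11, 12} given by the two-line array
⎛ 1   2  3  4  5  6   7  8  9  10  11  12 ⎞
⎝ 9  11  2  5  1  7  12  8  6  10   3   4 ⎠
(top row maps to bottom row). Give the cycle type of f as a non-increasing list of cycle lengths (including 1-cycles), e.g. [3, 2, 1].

The disjoint cycles are (1, 9, 6, 7, 12, 4, 5)(2, 11, 3)(8)(10), with lengths 7, 3, 1, 1 in non-increasing order.

[7, 3, 1, 1]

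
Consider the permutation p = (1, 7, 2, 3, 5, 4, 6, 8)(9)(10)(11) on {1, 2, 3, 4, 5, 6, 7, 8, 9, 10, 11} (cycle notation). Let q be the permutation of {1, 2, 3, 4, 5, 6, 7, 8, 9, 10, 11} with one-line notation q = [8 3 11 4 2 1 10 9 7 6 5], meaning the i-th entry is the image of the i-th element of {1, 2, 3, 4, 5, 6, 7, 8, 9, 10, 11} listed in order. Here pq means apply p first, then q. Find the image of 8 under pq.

8

(pq)(8) = q(p(8)). p(8) = 1, then q(1) = 8. So (pq)(8) = 8.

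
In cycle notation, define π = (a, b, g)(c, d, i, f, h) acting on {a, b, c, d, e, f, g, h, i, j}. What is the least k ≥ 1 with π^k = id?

The disjoint cycles have lengths 5, 3, 1, 1.
Since disjoint cycles commute, ord(π) = lcm(5, 3) = 15.

15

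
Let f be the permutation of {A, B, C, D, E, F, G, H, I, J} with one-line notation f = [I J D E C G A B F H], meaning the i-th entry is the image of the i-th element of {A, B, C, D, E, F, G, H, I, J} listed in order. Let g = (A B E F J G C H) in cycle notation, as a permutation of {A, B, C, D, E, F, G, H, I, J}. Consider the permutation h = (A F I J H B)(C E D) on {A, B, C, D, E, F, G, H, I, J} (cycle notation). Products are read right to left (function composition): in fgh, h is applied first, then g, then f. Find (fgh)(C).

G

Apply the permutations in order: h(C) = E, then g(E) = F, then f(F) = G. So (fgh)(C) = G.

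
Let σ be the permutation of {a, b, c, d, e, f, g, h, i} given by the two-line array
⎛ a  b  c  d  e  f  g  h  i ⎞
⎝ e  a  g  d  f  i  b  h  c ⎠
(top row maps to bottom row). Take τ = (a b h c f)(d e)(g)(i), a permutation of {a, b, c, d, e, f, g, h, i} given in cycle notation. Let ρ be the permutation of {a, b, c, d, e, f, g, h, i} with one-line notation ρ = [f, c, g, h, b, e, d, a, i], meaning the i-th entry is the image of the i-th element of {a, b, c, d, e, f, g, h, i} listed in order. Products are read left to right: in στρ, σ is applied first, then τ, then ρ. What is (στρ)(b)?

c

Apply the permutations in order: σ(b) = a, then τ(a) = b, then ρ(b) = c. So (στρ)(b) = c.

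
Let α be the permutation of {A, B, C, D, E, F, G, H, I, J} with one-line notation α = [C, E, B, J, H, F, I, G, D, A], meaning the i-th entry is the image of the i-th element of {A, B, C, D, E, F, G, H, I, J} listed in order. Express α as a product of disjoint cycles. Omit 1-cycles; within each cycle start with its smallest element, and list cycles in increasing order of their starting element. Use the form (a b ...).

(A C B E H G I D J)

Iterating α from A gives A → C → B → E → H → G → I → D → J → A; that is the 9-cycle (A C B E H G I D J).
Continuing from each remaining unvisited element yields (A C B E H G I D J).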